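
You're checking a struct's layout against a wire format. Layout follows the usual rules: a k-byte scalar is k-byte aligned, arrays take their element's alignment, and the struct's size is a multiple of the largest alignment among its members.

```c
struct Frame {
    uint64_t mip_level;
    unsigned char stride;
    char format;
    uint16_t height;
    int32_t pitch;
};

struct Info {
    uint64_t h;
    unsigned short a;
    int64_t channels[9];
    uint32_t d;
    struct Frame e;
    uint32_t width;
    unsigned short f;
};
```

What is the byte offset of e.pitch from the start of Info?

Frame: mip_level at 0 (size 8, align 8) → ends 8; stride at 8 (size 1, align 1) → ends 9; format at 9 (size 1, align 1) → ends 10; height at 10 (size 2, align 2) → ends 12; pitch at 12 (size 4, align 4) → ends 16; total 16 bytes, alignment 8
h at 0 (size 8, align 8) → ends 8
a at 8 (size 2, align 2) → ends 10
pad 6 to align 8 for channels
channels at 16 (size 72, align 8) → ends 88
d at 88 (size 4, align 4) → ends 92
pad 4 to align 8 for e
e at 96 (size 16, align 8) → ends 112
within Frame: pitch at 12
96 + 12 = 108

108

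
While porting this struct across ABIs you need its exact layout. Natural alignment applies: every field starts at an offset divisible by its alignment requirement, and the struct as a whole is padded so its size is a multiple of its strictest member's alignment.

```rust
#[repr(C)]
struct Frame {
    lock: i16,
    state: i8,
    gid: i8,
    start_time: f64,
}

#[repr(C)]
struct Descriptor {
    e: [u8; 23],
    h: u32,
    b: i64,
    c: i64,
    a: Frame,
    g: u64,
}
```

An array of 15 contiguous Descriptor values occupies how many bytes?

Frame: @0: lock [2B, align 2] → 2; @2: state [1B, align 1] → 3; @3: gid [1B, align 1] → 4; +4 pad (align 8); @8: start_time [8B, align 8] → 16; size 16, align 8
@0: e [23B, align 1] → 23
+1 pad (align 4)
@24: h [4B, align 4] → 28
+4 pad (align 8)
@32: b [8B, align 8] → 40
@40: c [8B, align 8] → 48
@48: a [16B, align 8] → 64
@64: g [8B, align 8] → 72
size 72, align 8
array of 15: 15 × 72 = 1080

1080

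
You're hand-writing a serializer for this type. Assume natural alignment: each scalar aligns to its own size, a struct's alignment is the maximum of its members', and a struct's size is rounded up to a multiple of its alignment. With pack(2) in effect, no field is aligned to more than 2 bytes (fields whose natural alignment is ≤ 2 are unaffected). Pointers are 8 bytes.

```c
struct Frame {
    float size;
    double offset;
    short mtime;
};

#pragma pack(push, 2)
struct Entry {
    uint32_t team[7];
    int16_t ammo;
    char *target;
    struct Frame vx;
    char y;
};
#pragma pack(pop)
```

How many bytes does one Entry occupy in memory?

64 bytes

Frame: 0..4  size  (4B, 4-aligned); 4..8  -- padding (4B); 8..16  offset  (8B, 8-aligned); 16..18  mtime  (2B, 2-aligned); 18..24  -- tail padding (6B); sizeof = 24, alignof = 8
0..28  team  (28B, 2-aligned)
28..30  ammo  (2B, 2-aligned)
30..38  target  (8B, 2-aligned)
38..62  vx  (24B, 2-aligned)
62..63  y  (1B, 1-aligned)
63..64  -- tail padding (1B)
sizeof = 64, alignof = 2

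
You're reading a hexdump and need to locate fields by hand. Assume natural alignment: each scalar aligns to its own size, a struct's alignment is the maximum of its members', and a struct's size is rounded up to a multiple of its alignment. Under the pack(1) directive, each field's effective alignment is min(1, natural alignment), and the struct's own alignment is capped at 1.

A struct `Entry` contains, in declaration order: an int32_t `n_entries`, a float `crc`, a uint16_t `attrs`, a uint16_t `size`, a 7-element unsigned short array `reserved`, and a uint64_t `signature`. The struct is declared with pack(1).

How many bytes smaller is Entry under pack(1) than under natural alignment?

natural layout:
  0..4  n_entries  (4B, 4-aligned)
  4..8  crc  (4B, 4-aligned)
  8..10  attrs  (2B, 2-aligned)
  10..12  size  (2B, 2-aligned)
  12..26  reserved  (14B, 2-aligned)
  26..32  -- padding (6B)
  32..40  signature  (8B, 8-aligned)
  sizeof = 40, alignof = 8
packed(1) layout:
  0..4  n_entries  (4B, 1-aligned)
  4..8  crc  (4B, 1-aligned)
  8..10  attrs  (2B, 1-aligned)
  10..12  size  (2B, 1-aligned)
  12..26  reserved  (14B, 1-aligned)
  26..34  signature  (8B, 1-aligned)
  sizeof = 34, alignof = 1
40 − 34 = 6

6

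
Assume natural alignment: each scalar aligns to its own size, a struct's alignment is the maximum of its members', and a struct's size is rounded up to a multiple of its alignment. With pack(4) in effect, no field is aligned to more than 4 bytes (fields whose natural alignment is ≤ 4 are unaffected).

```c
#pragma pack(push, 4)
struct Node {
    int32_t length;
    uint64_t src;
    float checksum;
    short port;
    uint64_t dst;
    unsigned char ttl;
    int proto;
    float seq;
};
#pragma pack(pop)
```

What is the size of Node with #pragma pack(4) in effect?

40

@0: length [4B, align 4] → 4
@4: src [8B, align 4] → 12
@12: checksum [4B, align 4] → 16
@16: port [2B, align 2] → 18
+2 pad (align 4)
@20: dst [8B, align 4] → 28
@28: ttl [1B, align 1] → 29
+3 pad (align 4)
@32: proto [4B, align 4] → 36
@36: seq [4B, align 4] → 40
size 40, align 4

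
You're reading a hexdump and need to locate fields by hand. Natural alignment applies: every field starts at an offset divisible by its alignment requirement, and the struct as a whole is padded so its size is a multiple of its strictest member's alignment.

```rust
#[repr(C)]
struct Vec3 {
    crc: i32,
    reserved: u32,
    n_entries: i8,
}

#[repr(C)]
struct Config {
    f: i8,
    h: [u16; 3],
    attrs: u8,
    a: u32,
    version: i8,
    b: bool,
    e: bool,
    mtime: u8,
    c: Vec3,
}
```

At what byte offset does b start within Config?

Vec3: 0..4  crc  (4B, 4-aligned); 4..8  reserved  (4B, 4-aligned); 8..9  n_entries  (1B, 1-aligned); 9..12  -- tail padding (3B); sizeof = 12, alignof = 4
0..1  f  (1B, 1-aligned)
1..2  -- padding (1B)
2..8  h  (6B, 2-aligned)
8..9  attrs  (1B, 1-aligned)
9..12  -- padding (3B)
12..16  a  (4B, 4-aligned)
16..17  version  (1B, 1-aligned)
17..18  b  (1B, 1-aligned)

17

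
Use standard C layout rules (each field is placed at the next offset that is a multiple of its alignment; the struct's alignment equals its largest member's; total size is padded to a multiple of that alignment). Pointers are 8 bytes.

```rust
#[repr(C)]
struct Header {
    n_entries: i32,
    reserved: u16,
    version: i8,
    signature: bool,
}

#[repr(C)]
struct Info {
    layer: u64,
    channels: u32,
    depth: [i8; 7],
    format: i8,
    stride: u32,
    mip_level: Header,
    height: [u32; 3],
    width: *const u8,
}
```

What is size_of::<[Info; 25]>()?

Header: @0: n_entries [4B, align 4] → 4; @4: reserved [2B, align 2] → 6; @6: version [1B, align 1] → 7; @7: signature [1B, align 1] → 8; size 8, align 4
@0: layer [8B, align 8] → 8
@8: channels [4B, align 4] → 12
@12: depth [7B, align 1] → 19
@19: format [1B, align 1] → 20
@20: stride [4B, align 4] → 24
@24: mip_level [8B, align 4] → 32
@32: height [12B, align 4] → 44
+4 pad (align 8)
@48: width [8B, align 8] → 56
size 56, align 8
array of 25: 25 × 56 = 1400

1400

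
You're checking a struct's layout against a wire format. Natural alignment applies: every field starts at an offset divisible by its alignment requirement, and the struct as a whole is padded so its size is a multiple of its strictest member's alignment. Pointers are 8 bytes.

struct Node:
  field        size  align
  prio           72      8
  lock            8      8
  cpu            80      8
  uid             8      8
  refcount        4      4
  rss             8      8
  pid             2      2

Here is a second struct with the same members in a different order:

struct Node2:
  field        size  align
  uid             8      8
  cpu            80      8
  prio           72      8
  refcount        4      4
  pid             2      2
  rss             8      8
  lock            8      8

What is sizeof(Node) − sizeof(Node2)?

@0: prio [72B, align 8] → 72
@72: lock [8B, align 8] → 80
@80: cpu [80B, align 8] → 160
@160: uid [8B, align 8] → 168
@168: refcount [4B, align 4] → 172
+4 pad (align 8)
@176: rss [8B, align 8] → 184
@184: pid [2B, align 2] → 186
+6 tail pad (align 8)
size 192, align 8
— Node2 —
@0: uid [8B, align 8] → 8
@8: cpu [80B, align 8] → 88
@88: prio [72B, align 8] → 160
@160: refcount [4B, align 4] → 164
@164: pid [2B, align 2] → 166
+2 pad (align 8)
@168: rss [8B, align 8] → 176
@176: lock [8B, align 8] → 184
size 184, align 8
192 − 184 = 8

8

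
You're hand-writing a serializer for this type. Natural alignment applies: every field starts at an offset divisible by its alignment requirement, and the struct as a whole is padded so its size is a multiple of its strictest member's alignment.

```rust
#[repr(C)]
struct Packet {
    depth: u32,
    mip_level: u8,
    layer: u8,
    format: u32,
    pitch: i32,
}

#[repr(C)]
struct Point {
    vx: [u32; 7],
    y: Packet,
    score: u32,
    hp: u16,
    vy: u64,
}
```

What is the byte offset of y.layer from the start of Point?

Packet: depth at 0 (size 4, align 4) → ends 4; mip_level at 4 (size 1, align 1) → ends 5; layer at 5 (size 1, align 1) → ends 6; pad 2 to align 4 for format; format at 8 (size 4, align 4) → ends 12; pitch at 12 (size 4, align 4) → ends 16; total 16 bytes, alignment 4
vx at 0 (size 28, align 4) → ends 28
y at 28 (size 16, align 4) → ends 44
within Packet: layer at 5
28 + 5 = 33

33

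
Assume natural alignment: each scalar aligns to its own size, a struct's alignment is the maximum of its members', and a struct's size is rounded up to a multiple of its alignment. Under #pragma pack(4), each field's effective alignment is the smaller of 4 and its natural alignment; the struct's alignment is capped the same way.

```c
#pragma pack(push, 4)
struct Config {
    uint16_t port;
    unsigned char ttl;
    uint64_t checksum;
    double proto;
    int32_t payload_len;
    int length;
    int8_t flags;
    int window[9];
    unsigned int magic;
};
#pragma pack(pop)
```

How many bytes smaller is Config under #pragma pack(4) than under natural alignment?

8

natural layout:
  0..2  port  (2B, 2-aligned)
  2..3  ttl  (1B, 1-aligned)
  3..8  -- padding (5B)
  8..16  checksum  (8B, 8-aligned)
  16..24  proto  (8B, 8-aligned)
  24..28  payload_len  (4B, 4-aligned)
  28..32  length  (4B, 4-aligned)
  32..33  flags  (1B, 1-aligned)
  33..36  -- padding (3B)
  36..72  window  (36B, 4-aligned)
  72..76  magic  (4B, 4-aligned)
  76..80  -- tail padding (4B)
  sizeof = 80, alignof = 8
packed(4) layout:
  0..2  port  (2B, 2-aligned)
  2..3  ttl  (1B, 1-aligned)
  3..4  -- padding (1B)
  4..12  checksum  (8B, 4-aligned)
  12..20  proto  (8B, 4-aligned)
  20..24  payload_len  (4B, 4-aligned)
  24..28  length  (4B, 4-aligned)
  28..29  flags  (1B, 1-aligned)
  29..32  -- padding (3B)
  32..68  window  (36B, 4-aligned)
  68..72  magic  (4B, 4-aligned)
  sizeof = 72, alignof = 4
80 − 72 = 8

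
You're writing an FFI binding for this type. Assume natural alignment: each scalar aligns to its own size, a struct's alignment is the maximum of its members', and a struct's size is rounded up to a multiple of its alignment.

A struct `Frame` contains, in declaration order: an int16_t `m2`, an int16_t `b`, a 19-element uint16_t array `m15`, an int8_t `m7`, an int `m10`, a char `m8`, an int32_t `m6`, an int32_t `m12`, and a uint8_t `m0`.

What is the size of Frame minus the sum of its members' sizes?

@0: m2 [2B, align 2] → 2
@2: b [2B, align 2] → 4
@4: m15 [38B, align 2] → 42
@42: m7 [1B, align 1] → 43
+1 pad (align 4)
@44: m10 [4B, align 4] → 48
@48: m8 [1B, align 1] → 49
+3 pad (align 4)
@52: m6 [4B, align 4] → 56
@56: m12 [4B, align 4] → 60
@60: m0 [1B, align 1] → 61
+3 tail pad (align 4)
size 64, align 4
data bytes 57, size 64 → padding 7

7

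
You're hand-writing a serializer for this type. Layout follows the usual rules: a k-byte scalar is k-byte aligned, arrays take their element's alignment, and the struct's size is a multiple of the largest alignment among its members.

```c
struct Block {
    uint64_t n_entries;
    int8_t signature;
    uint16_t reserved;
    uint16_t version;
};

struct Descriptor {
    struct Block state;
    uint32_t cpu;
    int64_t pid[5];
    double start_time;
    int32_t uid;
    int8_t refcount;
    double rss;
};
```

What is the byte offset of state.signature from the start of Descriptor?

8

Block: n_entries at 0 (size 8, align 8) → ends 8; signature at 8 (size 1, align 1) → ends 9; pad 1 to align 2 for reserved; reserved at 10 (size 2, align 2) → ends 12; version at 12 (size 2, align 2) → ends 14; tail pad 2 to reach multiple of 8; total 16 bytes, alignment 8
state at 0 (size 16, align 8) → ends 16
within Block: signature at 8
0 + 8 = 8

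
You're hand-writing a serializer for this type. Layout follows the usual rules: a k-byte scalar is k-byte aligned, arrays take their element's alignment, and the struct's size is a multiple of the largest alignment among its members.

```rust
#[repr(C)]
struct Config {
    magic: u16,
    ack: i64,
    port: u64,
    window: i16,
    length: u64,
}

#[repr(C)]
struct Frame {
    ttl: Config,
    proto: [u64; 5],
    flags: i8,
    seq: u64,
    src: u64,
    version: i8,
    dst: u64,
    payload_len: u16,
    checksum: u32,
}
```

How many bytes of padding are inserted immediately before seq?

Config: magic at 0 (size 2, align 2) → ends 2; pad 6 to align 8 for ack; ack at 8 (size 8, align 8) → ends 16; port at 16 (size 8, align 8) → ends 24; window at 24 (size 2, align 2) → ends 26; pad 6 to align 8 for length; length at 32 (size 8, align 8) → ends 40; total 40 bytes, alignment 8
ttl at 0 (size 40, align 8) → ends 40
proto at 40 (size 40, align 8) → ends 80
flags at 80 (size 1, align 1) → ends 81
pad 7 to align 8 for seq
seq at 88 (size 8, align 8) → ends 96

7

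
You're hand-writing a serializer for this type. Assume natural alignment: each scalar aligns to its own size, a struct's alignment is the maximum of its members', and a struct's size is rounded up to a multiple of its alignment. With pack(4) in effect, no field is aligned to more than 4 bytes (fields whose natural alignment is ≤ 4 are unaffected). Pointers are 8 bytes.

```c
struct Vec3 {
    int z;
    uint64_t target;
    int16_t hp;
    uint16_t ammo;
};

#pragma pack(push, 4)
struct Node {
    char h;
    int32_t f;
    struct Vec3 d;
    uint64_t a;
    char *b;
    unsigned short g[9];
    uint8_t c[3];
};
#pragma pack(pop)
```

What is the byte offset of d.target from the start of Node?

Vec3: @0: z [4B, align 4] → 4; +4 pad (align 8); @8: target [8B, align 8] → 16; @16: hp [2B, align 2] → 18; @18: ammo [2B, align 2] → 20; +4 tail pad (align 8); size 24, align 8
@0: h [1B, align 1] → 1
+3 pad (align 4)
@4: f [4B, align 4] → 8
@8: d [24B, align 4] → 32
within Vec3: target at 8
8 + 8 = 16

16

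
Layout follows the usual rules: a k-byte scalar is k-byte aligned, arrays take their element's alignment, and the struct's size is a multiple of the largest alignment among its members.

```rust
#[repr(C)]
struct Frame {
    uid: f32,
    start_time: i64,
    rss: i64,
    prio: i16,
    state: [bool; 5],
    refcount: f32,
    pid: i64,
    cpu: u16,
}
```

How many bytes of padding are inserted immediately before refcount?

1

uid at 0 (size 4, align 4) → ends 4
pad 4 to align 8 for start_time
start_time at 8 (size 8, align 8) → ends 16
rss at 16 (size 8, align 8) → ends 24
prio at 24 (size 2, align 2) → ends 26
state at 26 (size 5, align 1) → ends 31
pad 1 to align 4 for refcount
refcount at 32 (size 4, align 4) → ends 36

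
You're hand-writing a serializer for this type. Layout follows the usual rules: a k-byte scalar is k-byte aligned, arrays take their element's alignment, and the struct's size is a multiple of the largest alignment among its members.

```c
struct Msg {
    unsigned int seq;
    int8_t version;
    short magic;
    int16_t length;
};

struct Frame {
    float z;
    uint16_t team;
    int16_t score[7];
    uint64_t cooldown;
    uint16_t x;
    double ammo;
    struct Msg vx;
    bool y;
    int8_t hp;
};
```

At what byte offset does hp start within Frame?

Msg: 0..4  seq  (4B, 4-aligned); 4..5  version  (1B, 1-aligned); 5..6  -- padding (1B); 6..8  magic  (2B, 2-aligned); 8..10  length  (2B, 2-aligned); 10..12  -- tail padding (2B); sizeof = 12, alignof = 4
0..4  z  (4B, 4-aligned)
4..6  team  (2B, 2-aligned)
6..20  score  (14B, 2-aligned)
20..24  -- padding (4B)
24..32  cooldown  (8B, 8-aligned)
32..34  x  (2B, 2-aligned)
34..40  -- padding (6B)
40..48  ammo  (8B, 8-aligned)
48..60  vx  (12B, 4-aligned)
60..61  y  (1B, 1-aligned)
61..62  hp  (1B, 1-aligned)

61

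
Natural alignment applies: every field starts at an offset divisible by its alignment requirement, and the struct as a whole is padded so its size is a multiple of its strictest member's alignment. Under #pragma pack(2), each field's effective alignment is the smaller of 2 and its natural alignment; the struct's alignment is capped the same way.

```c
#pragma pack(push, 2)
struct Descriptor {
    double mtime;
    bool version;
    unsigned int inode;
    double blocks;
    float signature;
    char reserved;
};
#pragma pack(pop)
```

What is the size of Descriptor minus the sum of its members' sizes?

2

@0: mtime [8B, align 2] → 8
@8: version [1B, align 1] → 9
+1 pad (align 2)
@10: inode [4B, align 2] → 14
@14: blocks [8B, align 2] → 22
@22: signature [4B, align 2] → 26
@26: reserved [1B, align 1] → 27
+1 tail pad (align 2)
size 28, align 2
data bytes 26, size 28 → padding 2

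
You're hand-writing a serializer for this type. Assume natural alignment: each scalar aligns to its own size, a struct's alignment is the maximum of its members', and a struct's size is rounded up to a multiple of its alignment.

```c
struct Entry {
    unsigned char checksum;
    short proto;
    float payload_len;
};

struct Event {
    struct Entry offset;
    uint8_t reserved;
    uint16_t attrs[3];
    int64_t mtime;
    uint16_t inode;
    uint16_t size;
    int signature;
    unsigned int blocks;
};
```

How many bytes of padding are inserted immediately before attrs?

Entry: 0..1  checksum  (1B, 1-aligned); 1..2  -- padding (1B); 2..4  proto  (2B, 2-aligned); 4..8  payload_len  (4B, 4-aligned); sizeof = 8, alignof = 4
0..8  offset  (8B, 4-aligned)
8..9  reserved  (1B, 1-aligned)
9..10  -- padding (1B)
10..16  attrs  (6B, 2-aligned)

1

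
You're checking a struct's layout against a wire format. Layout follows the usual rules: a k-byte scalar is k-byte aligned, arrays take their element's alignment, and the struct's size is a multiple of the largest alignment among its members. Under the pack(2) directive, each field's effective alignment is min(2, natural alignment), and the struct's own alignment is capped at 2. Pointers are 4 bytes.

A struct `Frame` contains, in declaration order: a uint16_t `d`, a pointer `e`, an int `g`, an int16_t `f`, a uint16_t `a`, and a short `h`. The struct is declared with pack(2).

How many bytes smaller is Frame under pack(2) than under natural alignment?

4

natural layout:
  d at 0 (size 2, align 2) → ends 2
  pad 2 to align 4 for e
  e at 4 (size 4, align 4) → ends 8
  g at 8 (size 4, align 4) → ends 12
  f at 12 (size 2, align 2) → ends 14
  a at 14 (size 2, align 2) → ends 16
  h at 16 (size 2, align 2) → ends 18
  tail pad 2 to reach multiple of 4
  total 20 bytes, alignment 4
packed(2) layout:
  d at 0 (size 2, align 2) → ends 2
  e at 2 (size 4, align 2) → ends 6
  g at 6 (size 4, align 2) → ends 10
  f at 10 (size 2, align 2) → ends 12
  a at 12 (size 2, align 2) → ends 14
  h at 14 (size 2, align 2) → ends 16
  total 16 bytes, alignment 2
20 − 16 = 4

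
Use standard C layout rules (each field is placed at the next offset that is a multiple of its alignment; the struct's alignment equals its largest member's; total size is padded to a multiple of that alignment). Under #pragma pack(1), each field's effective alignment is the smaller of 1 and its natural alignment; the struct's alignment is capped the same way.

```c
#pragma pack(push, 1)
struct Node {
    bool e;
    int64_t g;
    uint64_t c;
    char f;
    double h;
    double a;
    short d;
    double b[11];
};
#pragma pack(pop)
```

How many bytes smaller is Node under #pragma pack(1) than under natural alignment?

natural layout:
  0..1  e  (1B, 1-aligned)
  1..8  -- padding (7B)
  8..16  g  (8B, 8-aligned)
  16..24  c  (8B, 8-aligned)
  24..25  f  (1B, 1-aligned)
  25..32  -- padding (7B)
  32..40  h  (8B, 8-aligned)
  40..48  a  (8B, 8-aligned)
  48..50  d  (2B, 2-aligned)
  50..56  -- padding (6B)
  56..144  b  (88B, 8-aligned)
  sizeof = 144, alignof = 8
packed(1) layout:
  0..1  e  (1B, 1-aligned)
  1..9  g  (8B, 1-aligned)
  9..17  c  (8B, 1-aligned)
  17..18  f  (1B, 1-aligned)
  18..26  h  (8B, 1-aligned)
  26..34  a  (8B, 1-aligned)
  34..36  d  (2B, 1-aligned)
  36..124  b  (88B, 1-aligned)
  sizeof = 124, alignof = 1
144 − 124 = 20

20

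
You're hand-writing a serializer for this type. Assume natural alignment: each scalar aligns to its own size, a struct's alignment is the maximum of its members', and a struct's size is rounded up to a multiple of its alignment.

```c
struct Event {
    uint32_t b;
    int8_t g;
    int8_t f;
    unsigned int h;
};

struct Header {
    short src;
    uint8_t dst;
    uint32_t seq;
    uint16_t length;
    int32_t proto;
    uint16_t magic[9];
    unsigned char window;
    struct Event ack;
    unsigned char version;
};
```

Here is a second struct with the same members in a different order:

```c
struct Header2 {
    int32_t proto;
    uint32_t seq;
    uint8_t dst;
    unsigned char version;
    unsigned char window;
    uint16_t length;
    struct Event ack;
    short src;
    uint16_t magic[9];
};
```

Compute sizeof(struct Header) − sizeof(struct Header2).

4

Event: 0..4  b  (4B, 4-aligned); 4..5  g  (1B, 1-aligned); 5..6  f  (1B, 1-aligned); 6..8  -- padding (2B); 8..12  h  (4B, 4-aligned); sizeof = 12, alignof = 4
0..2  src  (2B, 2-aligned)
2..3  dst  (1B, 1-aligned)
3..4  -- padding (1B)
4..8  seq  (4B, 4-aligned)
8..10  length  (2B, 2-aligned)
10..12  -- padding (2B)
12..16  proto  (4B, 4-aligned)
16..34  magic  (18B, 2-aligned)
34..35  window  (1B, 1-aligned)
35..36  -- padding (1B)
36..48  ack  (12B, 4-aligned)
48..49  version  (1B, 1-aligned)
49..52  -- tail padding (3B)
sizeof = 52, alignof = 4
— Header2 —
0..4  proto  (4B, 4-aligned)
4..8  seq  (4B, 4-aligned)
8..9  dst  (1B, 1-aligned)
9..10  version  (1B, 1-aligned)
10..11  window  (1B, 1-aligned)
11..12  -- padding (1B)
12..14  length  (2B, 2-aligned)
14..16  -- padding (2B)
16..28  ack  (12B, 4-aligned)
28..30  src  (2B, 2-aligned)
30..48  magic  (18B, 2-aligned)
sizeof = 48, alignof = 4
52 − 48 = 4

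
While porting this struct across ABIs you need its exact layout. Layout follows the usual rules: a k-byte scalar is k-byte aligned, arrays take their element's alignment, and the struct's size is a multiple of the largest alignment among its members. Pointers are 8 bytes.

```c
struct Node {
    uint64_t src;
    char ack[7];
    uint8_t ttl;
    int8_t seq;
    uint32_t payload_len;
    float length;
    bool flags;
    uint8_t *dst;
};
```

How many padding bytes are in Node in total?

0..8  src  (8B, 8-aligned)
8..15  ack  (7B, 1-aligned)
15..16  ttl  (1B, 1-aligned)
16..17  seq  (1B, 1-aligned)
17..20  -- padding (3B)
20..24  payload_len  (4B, 4-aligned)
24..28  length  (4B, 4-aligned)
28..29  flags  (1B, 1-aligned)
29..32  -- padding (3B)
32..40  dst  (8B, 8-aligned)
sizeof = 40, alignof = 8
data bytes 34, size 40 → padding 6

6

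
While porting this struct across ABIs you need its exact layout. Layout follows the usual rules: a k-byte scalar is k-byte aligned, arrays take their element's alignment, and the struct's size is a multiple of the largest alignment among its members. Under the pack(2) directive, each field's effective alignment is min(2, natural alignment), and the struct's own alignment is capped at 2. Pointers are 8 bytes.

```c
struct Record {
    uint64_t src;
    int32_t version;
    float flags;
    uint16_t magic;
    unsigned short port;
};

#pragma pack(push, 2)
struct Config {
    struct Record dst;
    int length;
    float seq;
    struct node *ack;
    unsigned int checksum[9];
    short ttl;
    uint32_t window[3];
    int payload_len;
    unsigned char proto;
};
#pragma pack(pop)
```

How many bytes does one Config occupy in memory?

Record: src at 0 (size 8, align 8) → ends 8; version at 8 (size 4, align 4) → ends 12; flags at 12 (size 4, align 4) → ends 16; magic at 16 (size 2, align 2) → ends 18; port at 18 (size 2, align 2) → ends 20; tail pad 4 to reach multiple of 8; total 24 bytes, alignment 8
dst at 0 (size 24, align 2) → ends 24
length at 24 (size 4, align 2) → ends 28
seq at 28 (size 4, align 2) → ends 32
ack at 32 (size 8, align 2) → ends 40
checksum at 40 (size 36, align 2) → ends 76
ttl at 76 (size 2, align 2) → ends 78
window at 78 (size 12, align 2) → ends 90
payload_len at 90 (size 4, align 2) → ends 94
proto at 94 (size 1, align 1) → ends 95
tail pad 1 to reach multiple of 2
total 96 bytes, alignment 2

96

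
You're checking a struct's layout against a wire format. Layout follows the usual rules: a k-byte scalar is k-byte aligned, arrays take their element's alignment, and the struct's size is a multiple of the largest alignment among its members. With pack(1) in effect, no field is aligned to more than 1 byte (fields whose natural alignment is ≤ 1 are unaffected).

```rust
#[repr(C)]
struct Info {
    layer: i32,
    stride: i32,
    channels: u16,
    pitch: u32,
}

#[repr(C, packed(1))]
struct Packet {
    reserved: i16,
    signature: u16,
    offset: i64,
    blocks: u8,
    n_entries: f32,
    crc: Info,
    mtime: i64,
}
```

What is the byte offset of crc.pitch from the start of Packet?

29

Info: 0..4  layer  (4B, 4-aligned); 4..8  stride  (4B, 4-aligned); 8..10  channels  (2B, 2-aligned); 10..12  -- padding (2B); 12..16  pitch  (4B, 4-aligned); sizeof = 16, alignof = 4
0..2  reserved  (2B, 1-aligned)
2..4  signature  (2B, 1-aligned)
4..12  offset  (8B, 1-aligned)
12..13  blocks  (1B, 1-aligned)
13..17  n_entries  (4B, 1-aligned)
17..33  crc  (16B, 1-aligned)
within Info: pitch at 12
17 + 12 = 29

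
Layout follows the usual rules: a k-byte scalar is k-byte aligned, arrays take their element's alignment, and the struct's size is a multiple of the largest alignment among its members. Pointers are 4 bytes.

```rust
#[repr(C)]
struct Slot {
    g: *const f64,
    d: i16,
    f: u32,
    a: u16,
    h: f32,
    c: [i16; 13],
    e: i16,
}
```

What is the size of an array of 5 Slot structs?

240

g at 0 (size 4, align 4) → ends 4
d at 4 (size 2, align 2) → ends 6
pad 2 to align 4 for f
f at 8 (size 4, align 4) → ends 12
a at 12 (size 2, align 2) → ends 14
pad 2 to align 4 for h
h at 16 (size 4, align 4) → ends 20
c at 20 (size 26, align 2) → ends 46
e at 46 (size 2, align 2) → ends 48
total 48 bytes, alignment 4
array of 5: 5 × 48 = 240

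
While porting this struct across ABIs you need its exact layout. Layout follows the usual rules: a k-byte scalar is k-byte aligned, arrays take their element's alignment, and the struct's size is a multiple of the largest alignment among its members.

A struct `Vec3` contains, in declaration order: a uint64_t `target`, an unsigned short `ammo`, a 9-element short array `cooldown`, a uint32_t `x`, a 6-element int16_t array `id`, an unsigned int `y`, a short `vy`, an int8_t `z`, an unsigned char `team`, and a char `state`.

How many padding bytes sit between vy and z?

0

target at 0 (size 8, align 8) → ends 8
ammo at 8 (size 2, align 2) → ends 10
cooldown at 10 (size 18, align 2) → ends 28
x at 28 (size 4, align 4) → ends 32
id at 32 (size 12, align 2) → ends 44
y at 44 (size 4, align 4) → ends 48
vy at 48 (size 2, align 2) → ends 50
z at 50 (size 1, align 1) → ends 51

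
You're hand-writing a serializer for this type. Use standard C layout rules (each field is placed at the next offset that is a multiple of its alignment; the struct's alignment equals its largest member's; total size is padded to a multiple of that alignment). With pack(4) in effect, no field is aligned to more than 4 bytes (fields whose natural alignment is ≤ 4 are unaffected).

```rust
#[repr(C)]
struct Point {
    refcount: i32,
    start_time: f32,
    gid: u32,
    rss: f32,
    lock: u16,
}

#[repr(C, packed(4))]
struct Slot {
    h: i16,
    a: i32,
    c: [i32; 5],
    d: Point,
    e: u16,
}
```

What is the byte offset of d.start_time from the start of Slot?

Point: @0: refcount [4B, align 4] → 4; @4: start_time [4B, align 4] → 8; @8: gid [4B, align 4] → 12; @12: rss [4B, align 4] → 16; @16: lock [2B, align 2] → 18; +2 tail pad (align 4); size 20, align 4
@0: h [2B, align 2] → 2
+2 pad (align 4)
@4: a [4B, align 4] → 8
@8: c [20B, align 4] → 28
@28: d [20B, align 4] → 48
within Point: start_time at 4
28 + 4 = 32

32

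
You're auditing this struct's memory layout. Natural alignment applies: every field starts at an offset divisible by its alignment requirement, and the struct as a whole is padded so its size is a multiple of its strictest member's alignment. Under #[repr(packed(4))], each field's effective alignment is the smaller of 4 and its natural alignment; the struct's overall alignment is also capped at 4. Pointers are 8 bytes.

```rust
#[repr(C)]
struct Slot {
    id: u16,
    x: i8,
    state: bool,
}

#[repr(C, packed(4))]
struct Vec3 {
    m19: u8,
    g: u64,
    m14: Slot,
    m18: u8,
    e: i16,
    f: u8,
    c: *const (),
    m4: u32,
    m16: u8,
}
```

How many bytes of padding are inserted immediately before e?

Slot: @0: id [2B, align 2] → 2; @2: x [1B, align 1] → 3; @3: state [1B, align 1] → 4; size 4, align 2
@0: m19 [1B, align 1] → 1
+3 pad (align 4)
@4: g [8B, align 4] → 12
@12: m14 [4B, align 2] → 16
@16: m18 [1B, align 1] → 17
+1 pad (align 2)
@18: e [2B, align 2] → 20

1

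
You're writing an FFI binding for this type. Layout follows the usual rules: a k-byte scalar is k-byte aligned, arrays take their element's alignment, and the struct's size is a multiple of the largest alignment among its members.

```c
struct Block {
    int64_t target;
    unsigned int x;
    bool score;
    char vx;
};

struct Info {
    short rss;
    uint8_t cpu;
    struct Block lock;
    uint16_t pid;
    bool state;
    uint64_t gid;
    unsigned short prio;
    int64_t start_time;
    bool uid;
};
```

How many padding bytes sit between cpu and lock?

5

Block: 0..8  target  (8B, 8-aligned); 8..12  x  (4B, 4-aligned); 12..13  score  (1B, 1-aligned); 13..14  vx  (1B, 1-aligned); 14..16  -- tail padding (2B); sizeof = 16, alignof = 8
0..2  rss  (2B, 2-aligned)
2..3  cpu  (1B, 1-aligned)
3..8  -- padding (5B)
8..24  lock  (16B, 8-aligned)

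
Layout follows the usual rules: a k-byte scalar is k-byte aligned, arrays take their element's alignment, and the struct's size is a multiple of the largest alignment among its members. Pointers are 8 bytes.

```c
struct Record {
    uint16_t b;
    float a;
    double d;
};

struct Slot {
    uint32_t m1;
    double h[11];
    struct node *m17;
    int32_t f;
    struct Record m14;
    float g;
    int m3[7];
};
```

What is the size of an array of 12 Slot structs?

1920

Record: 0..2  b  (2B, 2-aligned); 2..4  -- padding (2B); 4..8  a  (4B, 4-aligned); 8..16  d  (8B, 8-aligned); sizeof = 16, alignof = 8
0..4  m1  (4B, 4-aligned)
4..8  -- padding (4B)
8..96  h  (88B, 8-aligned)
96..104  m17  (8B, 8-aligned)
104..108  f  (4B, 4-aligned)
108..112  -- padding (4B)
112..128  m14  (16B, 8-aligned)
128..132  g  (4B, 4-aligned)
132..160  m3  (28B, 4-aligned)
sizeof = 160, alignof = 8
array of 12: 12 × 160 = 1920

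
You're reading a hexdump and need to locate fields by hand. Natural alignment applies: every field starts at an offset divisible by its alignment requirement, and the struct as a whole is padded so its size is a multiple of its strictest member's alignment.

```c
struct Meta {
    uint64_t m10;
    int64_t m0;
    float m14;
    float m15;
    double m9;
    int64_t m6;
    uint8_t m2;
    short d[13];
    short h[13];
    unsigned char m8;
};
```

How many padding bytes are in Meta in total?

2

m10 at 0 (size 8, align 8) → ends 8
m0 at 8 (size 8, align 8) → ends 16
m14 at 16 (size 4, align 4) → ends 20
m15 at 20 (size 4, align 4) → ends 24
m9 at 24 (size 8, align 8) → ends 32
m6 at 32 (size 8, align 8) → ends 40
m2 at 40 (size 1, align 1) → ends 41
pad 1 to align 2 for d
d at 42 (size 26, align 2) → ends 68
h at 68 (size 26, align 2) → ends 94
m8 at 94 (size 1, align 1) → ends 95
tail pad 1 to reach multiple of 8
total 96 bytes, alignment 8
data bytes 94, size 96 → padding 2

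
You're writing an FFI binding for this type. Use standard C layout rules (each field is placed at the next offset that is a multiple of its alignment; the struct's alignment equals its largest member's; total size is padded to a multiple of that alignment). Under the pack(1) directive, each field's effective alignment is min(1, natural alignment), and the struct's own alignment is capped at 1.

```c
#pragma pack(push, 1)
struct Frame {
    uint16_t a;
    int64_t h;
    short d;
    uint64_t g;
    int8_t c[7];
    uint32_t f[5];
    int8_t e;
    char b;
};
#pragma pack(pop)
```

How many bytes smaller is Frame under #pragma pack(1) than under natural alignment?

natural layout:
  0..2  a  (2B, 2-aligned)
  2..8  -- padding (6B)
  8..16  h  (8B, 8-aligned)
  16..18  d  (2B, 2-aligned)
  18..24  -- padding (6B)
  24..32  g  (8B, 8-aligned)
  32..39  c  (7B, 1-aligned)
  39..40  -- padding (1B)
  40..60  f  (20B, 4-aligned)
  60..61  e  (1B, 1-aligned)
  61..62  b  (1B, 1-aligned)
  62..64  -- tail padding (2B)
  sizeof = 64, alignof = 8
packed(1) layout:
  0..2  a  (2B, 1-aligned)
  2..10  h  (8B, 1-aligned)
  10..12  d  (2B, 1-aligned)
  12..20  g  (8B, 1-aligned)
  20..27  c  (7B, 1-aligned)
  27..47  f  (20B, 1-aligned)
  47..48  e  (1B, 1-aligned)
  48..49  b  (1B, 1-aligned)
  sizeof = 49, alignof = 1
64 − 49 = 15

15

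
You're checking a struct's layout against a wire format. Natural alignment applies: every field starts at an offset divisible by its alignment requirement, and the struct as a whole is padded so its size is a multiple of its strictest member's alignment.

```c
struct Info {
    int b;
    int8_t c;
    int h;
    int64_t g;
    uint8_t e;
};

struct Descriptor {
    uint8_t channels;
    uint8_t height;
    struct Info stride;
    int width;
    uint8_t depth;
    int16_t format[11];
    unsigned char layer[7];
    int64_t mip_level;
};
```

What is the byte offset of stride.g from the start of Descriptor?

Info: 0..4  b  (4B, 4-aligned); 4..5  c  (1B, 1-aligned); 5..8  -- padding (3B); 8..12  h  (4B, 4-aligned); 12..16  -- padding (4B); 16..24  g  (8B, 8-aligned); 24..25  e  (1B, 1-aligned); 25..32  -- tail padding (7B); sizeof = 32, alignof = 8
0..1  channels  (1B, 1-aligned)
1..2  height  (1B, 1-aligned)
2..8  -- padding (6B)
8..40  stride  (32B, 8-aligned)
within Info: g at 16
8 + 16 = 24

24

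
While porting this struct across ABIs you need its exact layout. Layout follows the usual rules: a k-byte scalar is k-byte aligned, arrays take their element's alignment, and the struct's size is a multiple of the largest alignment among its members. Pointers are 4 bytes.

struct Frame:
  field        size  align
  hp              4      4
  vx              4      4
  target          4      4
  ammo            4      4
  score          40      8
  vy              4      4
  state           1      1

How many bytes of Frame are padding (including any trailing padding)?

3

0..4  hp  (4B, 4-aligned)
4..8  vx  (4B, 4-aligned)
8..12  target  (4B, 4-aligned)
12..16  ammo  (4B, 4-aligned)
16..56  score  (40B, 8-aligned)
56..60  vy  (4B, 4-aligned)
60..61  state  (1B, 1-aligned)
61..64  -- tail padding (3B)
sizeof = 64, alignof = 8
data bytes 61, size 64 → padding 3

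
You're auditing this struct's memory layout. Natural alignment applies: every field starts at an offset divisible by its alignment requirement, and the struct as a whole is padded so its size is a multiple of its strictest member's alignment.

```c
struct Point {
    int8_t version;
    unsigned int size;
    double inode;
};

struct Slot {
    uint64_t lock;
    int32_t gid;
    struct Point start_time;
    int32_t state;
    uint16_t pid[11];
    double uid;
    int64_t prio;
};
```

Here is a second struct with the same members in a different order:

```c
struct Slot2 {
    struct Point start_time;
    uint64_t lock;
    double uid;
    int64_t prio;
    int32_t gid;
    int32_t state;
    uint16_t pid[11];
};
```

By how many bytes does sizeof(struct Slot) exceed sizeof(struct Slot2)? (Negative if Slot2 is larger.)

8

Point: version at 0 (size 1, align 1) → ends 1; pad 3 to align 4 for size; size at 4 (size 4, align 4) → ends 8; inode at 8 (size 8, align 8) → ends 16; total 16 bytes, alignment 8
lock at 0 (size 8, align 8) → ends 8
gid at 8 (size 4, align 4) → ends 12
pad 4 to align 8 for start_time
start_time at 16 (size 16, align 8) → ends 32
state at 32 (size 4, align 4) → ends 36
pid at 36 (size 22, align 2) → ends 58
pad 6 to align 8 for uid
uid at 64 (size 8, align 8) → ends 72
prio at 72 (size 8, align 8) → ends 80
total 80 bytes, alignment 8
— Slot2 —
start_time at 0 (size 16, align 8) → ends 16
lock at 16 (size 8, align 8) → ends 24
uid at 24 (size 8, align 8) → ends 32
prio at 32 (size 8, align 8) → ends 40
gid at 40 (size 4, align 4) → ends 44
state at 44 (size 4, align 4) → ends 48
pid at 48 (size 22, align 2) → ends 70
tail pad 2 to reach multiple of 8
total 72 bytes, alignment 8
80 − 72 = 8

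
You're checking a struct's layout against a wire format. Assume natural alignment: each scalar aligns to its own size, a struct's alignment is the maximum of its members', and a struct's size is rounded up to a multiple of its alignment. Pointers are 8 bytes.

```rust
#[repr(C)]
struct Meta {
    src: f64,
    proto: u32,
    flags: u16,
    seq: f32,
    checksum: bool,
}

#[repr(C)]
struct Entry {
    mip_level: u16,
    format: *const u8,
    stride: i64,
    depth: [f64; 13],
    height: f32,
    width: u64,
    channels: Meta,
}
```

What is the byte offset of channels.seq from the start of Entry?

Meta: 0..8  src  (8B, 8-aligned); 8..12  proto  (4B, 4-aligned); 12..14  flags  (2B, 2-aligned); 14..16  -- padding (2B); 16..20  seq  (4B, 4-aligned); 20..21  checksum  (1B, 1-aligned); 21..24  -- tail padding (3B); sizeof = 24, alignof = 8
0..2  mip_level  (2B, 2-aligned)
2..8  -- padding (6B)
8..16  format  (8B, 8-aligned)
16..24  stride  (8B, 8-aligned)
24..128  depth  (104B, 8-aligned)
128..132  height  (4B, 4-aligned)
132..136  -- padding (4B)
136..144  width  (8B, 8-aligned)
144..168  channels  (24B, 8-aligned)
within Meta: seq at 16
144 + 16 = 160

160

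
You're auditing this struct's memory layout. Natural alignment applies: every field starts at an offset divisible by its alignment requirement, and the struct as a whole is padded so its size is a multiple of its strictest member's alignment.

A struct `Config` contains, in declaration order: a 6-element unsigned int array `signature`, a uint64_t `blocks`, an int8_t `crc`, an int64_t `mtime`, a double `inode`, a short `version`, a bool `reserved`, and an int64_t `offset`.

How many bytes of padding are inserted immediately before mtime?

7

0..24  signature  (24B, 4-aligned)
24..32  blocks  (8B, 8-aligned)
32..33  crc  (1B, 1-aligned)
33..40  -- padding (7B)
40..48  mtime  (8B, 8-aligned)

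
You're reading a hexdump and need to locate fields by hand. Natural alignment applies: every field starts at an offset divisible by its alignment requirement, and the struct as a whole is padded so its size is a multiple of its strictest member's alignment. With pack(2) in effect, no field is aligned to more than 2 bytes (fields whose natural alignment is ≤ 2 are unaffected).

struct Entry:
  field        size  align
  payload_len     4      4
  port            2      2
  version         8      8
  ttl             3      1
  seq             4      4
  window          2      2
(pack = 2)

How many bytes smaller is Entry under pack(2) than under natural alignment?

8

natural layout:
  payload_len at 0 (size 4, align 4) → ends 4
  port at 4 (size 2, align 2) → ends 6
  pad 2 to align 8 for version
  version at 8 (size 8, align 8) → ends 16
  ttl at 16 (size 3, align 1) → ends 19
  pad 1 to align 4 for seq
  seq at 20 (size 4, align 4) → ends 24
  window at 24 (size 2, align 2) → ends 26
  tail pad 6 to reach multiple of 8
  total 32 bytes, alignment 8
packed(2) layout:
  payload_len at 0 (size 4, align 2) → ends 4
  port at 4 (size 2, align 2) → ends 6
  version at 6 (size 8, align 2) → ends 14
  ttl at 14 (size 3, align 1) → ends 17
  pad 1 to align 2 for seq
  seq at 18 (size 4, align 2) → ends 22
  window at 22 (size 2, align 2) → ends 24
  total 24 bytes, alignment 2
32 − 24 = 8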